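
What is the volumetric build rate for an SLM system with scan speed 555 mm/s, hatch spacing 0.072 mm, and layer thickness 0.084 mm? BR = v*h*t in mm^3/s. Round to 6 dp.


Rate = 555 * 0.072 * 0.084 = 3.35664 mm^3/s


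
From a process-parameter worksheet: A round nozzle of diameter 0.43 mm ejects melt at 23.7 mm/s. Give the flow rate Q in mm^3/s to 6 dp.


A = pi*(0.43/2)^2 = 0.14522012 mm^2
Q = 0.14522012 * 23.7 = 3.441717 mm^3/s


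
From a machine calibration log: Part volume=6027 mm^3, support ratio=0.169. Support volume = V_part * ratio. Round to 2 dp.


V_support = 6027 * 0.169 = 1018.56 mm^3


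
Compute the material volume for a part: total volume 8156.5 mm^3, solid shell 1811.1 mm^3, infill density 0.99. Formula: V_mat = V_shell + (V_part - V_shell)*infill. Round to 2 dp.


V_infill = (8156.5 - 1811.1) * 0.99 = 6281.95
V_total = 1811.1 + 6281.95 = 8093.05 mm^3


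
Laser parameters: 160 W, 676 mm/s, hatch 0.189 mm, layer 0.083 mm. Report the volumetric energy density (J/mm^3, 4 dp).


E = 160 / (676*0.189*0.083) = 15.0881 J/mm^3


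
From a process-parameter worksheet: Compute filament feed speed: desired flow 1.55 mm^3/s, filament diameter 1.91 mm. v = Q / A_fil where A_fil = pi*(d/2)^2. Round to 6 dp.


A = pi*(1.91/2)^2 = 2.865211
v = 1.55 / 2.865211 = 0.540972 mm/s


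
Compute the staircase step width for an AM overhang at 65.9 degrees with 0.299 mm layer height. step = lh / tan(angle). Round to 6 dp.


step = 0.299 / tan(65.9) = 0.133749 mm


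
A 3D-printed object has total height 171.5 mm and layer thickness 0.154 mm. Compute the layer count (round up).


Layers = ceil(171.5/0.154) = 1114


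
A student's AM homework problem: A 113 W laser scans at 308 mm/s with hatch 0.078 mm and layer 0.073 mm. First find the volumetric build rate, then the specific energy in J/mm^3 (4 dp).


Build rate = 308 * 0.078 * 0.073 = 1.753752 mm^3/s
SE = 113 / 1.753752 = 64.4333 J/mm^3


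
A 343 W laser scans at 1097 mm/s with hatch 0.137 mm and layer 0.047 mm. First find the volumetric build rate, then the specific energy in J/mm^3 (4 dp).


Build rate = 1097 * 0.137 * 0.047 = 7.063583 mm^3/s
SE = 343 / 7.063583 = 48.5589 J/mm^3


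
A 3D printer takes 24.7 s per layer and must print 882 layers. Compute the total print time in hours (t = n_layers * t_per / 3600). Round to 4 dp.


t = 882 * 24.7 / 3600 = 6.0515 hrs


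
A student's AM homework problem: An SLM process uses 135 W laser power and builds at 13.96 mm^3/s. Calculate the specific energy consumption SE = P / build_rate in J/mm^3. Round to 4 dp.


SE = 135 / 13.96 = 9.6705 J/mm^3


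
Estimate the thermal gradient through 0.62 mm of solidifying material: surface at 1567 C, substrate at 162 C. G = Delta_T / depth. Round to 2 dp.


G = (1567-162)/0.62 = 2266.13 C/mm


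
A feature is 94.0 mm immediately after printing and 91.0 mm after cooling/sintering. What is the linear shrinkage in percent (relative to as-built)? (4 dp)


Shrinkage = ((94.0-91.0)/94.0)*100 = 3.1915 %


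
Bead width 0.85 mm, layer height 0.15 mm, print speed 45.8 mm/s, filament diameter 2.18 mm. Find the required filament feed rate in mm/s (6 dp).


Q = 0.85 * 0.15 * 45.8 = 5.8395 mm^3/s
A_fil = pi*(2.18/2)^2 = 3.73252623 mm^2
v_feed = 5.8395 / 3.73252623 = 1.56449 mm/s


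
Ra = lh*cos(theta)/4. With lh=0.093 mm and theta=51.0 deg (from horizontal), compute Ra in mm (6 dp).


Ra = 0.093 * cos(51.0) / 4 = 0.014632 mm


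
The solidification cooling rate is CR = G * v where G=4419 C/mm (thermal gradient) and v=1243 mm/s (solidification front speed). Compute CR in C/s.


CR = 4419 * 1243 = 5492817 C/s


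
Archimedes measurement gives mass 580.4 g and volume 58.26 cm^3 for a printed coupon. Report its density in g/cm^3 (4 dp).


rho = 580.4 / 58.26 = 9.9622 g/cm^3


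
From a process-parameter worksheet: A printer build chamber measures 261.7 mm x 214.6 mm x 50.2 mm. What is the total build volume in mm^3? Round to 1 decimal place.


V = 261.7 * 214.6 * 50.2 = 2819273.2 mm^3


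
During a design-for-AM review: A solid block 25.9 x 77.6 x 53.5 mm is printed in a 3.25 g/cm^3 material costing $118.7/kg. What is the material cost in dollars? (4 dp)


V = 25.9 * 77.6 * 53.5 = 107526.44 mm^3 = 107.52644 cm^3
Mass = 107.52644 * 3.25 / 1000 = 0.34946093 kg
Cost = 0.34946093 * 118.7 = 41.481 $


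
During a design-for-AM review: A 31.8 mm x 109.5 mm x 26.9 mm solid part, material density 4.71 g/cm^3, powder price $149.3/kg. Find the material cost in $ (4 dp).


V = 31.8 * 109.5 * 26.9 = 93668.49 mm^3 = 93.66849 cm^3
Mass = 93.66849 * 4.71 / 1000 = 0.44117859 kg
Cost = 0.44117859 * 149.3 = 65.868 $


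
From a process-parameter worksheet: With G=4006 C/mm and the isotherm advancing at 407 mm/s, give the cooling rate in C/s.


CR = 4006 * 407 = 1630442 C/s


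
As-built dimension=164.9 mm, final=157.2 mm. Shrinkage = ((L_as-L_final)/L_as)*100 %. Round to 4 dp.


Shrinkage = ((164.9-157.2)/164.9)*100 = 4.6695 %


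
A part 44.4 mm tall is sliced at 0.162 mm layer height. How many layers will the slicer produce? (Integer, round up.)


Layers = ceil(44.4/0.162) = 275


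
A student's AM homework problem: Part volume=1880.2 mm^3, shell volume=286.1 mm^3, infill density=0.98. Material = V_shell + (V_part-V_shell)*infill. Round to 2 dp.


V_infill = (1880.2 - 286.1) * 0.98 = 1562.22
V_total = 286.1 + 1562.22 = 1848.32 mm^3


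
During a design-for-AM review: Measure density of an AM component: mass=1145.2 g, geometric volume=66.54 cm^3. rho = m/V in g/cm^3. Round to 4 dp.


rho = 1145.2 / 66.54 = 17.2107 g/cm^3


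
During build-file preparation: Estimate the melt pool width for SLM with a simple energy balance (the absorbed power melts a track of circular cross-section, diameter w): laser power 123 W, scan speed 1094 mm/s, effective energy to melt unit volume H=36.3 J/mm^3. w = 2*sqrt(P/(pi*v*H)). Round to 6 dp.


w = 2*sqrt(123/(pi*1094*36.3)) = 0.062798 mm


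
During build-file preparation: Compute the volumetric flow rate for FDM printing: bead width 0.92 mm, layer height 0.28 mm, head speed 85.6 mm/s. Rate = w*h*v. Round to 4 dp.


Rate = 0.92 * 0.28 * 85.6 = 22.0506 mm^3/s


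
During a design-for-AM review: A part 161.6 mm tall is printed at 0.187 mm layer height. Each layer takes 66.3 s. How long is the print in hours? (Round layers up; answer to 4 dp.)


Layers = ceil(161.6/0.187) = 865
t = 865 * 66.3 / 3600 = 15.9304 hrs


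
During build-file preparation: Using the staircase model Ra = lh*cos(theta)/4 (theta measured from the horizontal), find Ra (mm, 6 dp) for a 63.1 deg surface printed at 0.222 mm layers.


Ra = 0.222 * cos(63.1) / 4 = 0.02511 mm


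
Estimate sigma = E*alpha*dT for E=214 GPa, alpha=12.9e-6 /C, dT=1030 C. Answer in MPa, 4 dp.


sigma = 214*1000 * 12.9e-6 * 1030 = 2843.418 MPa


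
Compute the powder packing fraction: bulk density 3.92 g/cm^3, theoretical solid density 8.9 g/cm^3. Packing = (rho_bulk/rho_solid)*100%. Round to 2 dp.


Packing = (3.92/8.9)*100 = 44.04 %


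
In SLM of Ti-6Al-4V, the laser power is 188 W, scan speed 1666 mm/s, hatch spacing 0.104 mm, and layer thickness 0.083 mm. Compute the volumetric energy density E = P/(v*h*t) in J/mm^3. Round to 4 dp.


E = 188 / (1666*0.104*0.083) = 13.0729 J/mm^3


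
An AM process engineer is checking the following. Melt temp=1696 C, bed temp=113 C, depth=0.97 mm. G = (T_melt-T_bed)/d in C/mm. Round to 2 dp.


G = (1696-113)/0.97 = 1631.96 C/mm


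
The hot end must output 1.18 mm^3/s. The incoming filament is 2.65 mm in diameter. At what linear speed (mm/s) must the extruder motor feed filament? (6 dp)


A = pi*(2.65/2)^2 = 5.515459
v = 1.18 / 5.515459 = 0.213944 mm/s


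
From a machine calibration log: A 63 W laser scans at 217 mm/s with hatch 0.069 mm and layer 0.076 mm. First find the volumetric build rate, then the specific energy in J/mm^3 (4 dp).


Build rate = 217 * 0.069 * 0.076 = 1.137948 mm^3/s
SE = 63 / 1.137948 = 55.3628 J/mm^3


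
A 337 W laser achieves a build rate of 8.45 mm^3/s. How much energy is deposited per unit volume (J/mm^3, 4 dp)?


SE = 337 / 8.45 = 39.8817 J/mm^3


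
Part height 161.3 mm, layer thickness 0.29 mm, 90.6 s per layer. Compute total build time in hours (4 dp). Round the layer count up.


Layers = ceil(161.3/0.29) = 557
t = 557 * 90.6 / 3600 = 14.0178 hrs


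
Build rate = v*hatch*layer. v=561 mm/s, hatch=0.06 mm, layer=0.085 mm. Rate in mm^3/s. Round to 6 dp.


Rate = 561 * 0.06 * 0.085 = 2.8611 mm^3/s


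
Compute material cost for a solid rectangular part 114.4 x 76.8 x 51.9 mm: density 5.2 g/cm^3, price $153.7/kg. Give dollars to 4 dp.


V = 114.4 * 76.8 * 51.9 = 455989.248 mm^3 = 455.989248 cm^3
Mass = 455.989248 * 5.2 / 1000 = 2.37114409 kg
Cost = 2.37114409 * 153.7 = 364.4448 $


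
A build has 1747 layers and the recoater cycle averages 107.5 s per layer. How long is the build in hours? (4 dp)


t = 1747 * 107.5 / 3600 = 52.1674 hrs


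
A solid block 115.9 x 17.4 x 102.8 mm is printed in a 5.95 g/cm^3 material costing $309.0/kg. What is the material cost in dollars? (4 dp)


V = 115.9 * 17.4 * 102.8 = 207312.648 mm^3 = 207.312648 cm^3
Mass = 207.312648 * 5.95 / 1000 = 1.23351026 kg
Cost = 1.23351026 * 309.0 = 381.1547 $


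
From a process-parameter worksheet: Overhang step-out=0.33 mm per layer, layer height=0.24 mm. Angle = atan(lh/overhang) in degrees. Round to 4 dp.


angle = atan(0.24/0.33) = 36.0274 degrees


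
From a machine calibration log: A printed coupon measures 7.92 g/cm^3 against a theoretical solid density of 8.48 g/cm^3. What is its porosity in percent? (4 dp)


Porosity = (1-7.92/8.48)*100 = 6.6038 %


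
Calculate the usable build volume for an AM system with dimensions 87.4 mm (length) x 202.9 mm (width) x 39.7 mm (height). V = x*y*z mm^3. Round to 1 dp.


V = 87.4 * 202.9 * 39.7 = 704018.4 mm^3


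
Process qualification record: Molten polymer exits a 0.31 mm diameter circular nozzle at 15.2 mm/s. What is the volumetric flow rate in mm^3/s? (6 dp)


A = pi*(0.31/2)^2 = 0.07547676 mm^2
Q = 0.07547676 * 15.2 = 1.147247 mm^3/s


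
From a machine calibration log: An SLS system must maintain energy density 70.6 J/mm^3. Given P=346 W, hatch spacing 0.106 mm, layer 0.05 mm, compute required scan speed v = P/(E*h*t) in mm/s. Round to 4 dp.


v = 346 / (70.6*0.106*0.05) = 924.6887 mm/s


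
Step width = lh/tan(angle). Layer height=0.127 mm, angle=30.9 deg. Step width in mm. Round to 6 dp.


step = 0.127 / tan(30.9) = 0.212202 mm


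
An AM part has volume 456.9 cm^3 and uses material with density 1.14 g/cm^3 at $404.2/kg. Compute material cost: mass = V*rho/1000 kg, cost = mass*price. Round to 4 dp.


Mass = 456.9*1.14/1000 = 0.520866 kg
Cost = 0.520866 * 404.2 = 210.534 $


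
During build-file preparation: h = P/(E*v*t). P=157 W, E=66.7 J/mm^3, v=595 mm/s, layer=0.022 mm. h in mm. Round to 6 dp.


h = 157 / (66.7*595*0.022) = 0.179818 mm


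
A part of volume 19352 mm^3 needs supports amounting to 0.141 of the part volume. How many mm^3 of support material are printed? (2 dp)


V_support = 19352 * 0.141 = 2728.63 mm^3


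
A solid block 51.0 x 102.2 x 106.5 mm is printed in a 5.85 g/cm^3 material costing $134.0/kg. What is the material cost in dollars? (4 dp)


V = 51.0 * 102.2 * 106.5 = 555099.3 mm^3 = 555.0993 cm^3
Mass = 555.0993 * 5.85 / 1000 = 3.24733091 kg
Cost = 3.24733091 * 134.0 = 435.1423 $


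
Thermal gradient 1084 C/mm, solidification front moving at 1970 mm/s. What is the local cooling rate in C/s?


CR = 1084 * 1970 = 2135480 C/s


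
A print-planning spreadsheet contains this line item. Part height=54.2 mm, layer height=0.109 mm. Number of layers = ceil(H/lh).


Layers = ceil(54.2/0.109) = 498


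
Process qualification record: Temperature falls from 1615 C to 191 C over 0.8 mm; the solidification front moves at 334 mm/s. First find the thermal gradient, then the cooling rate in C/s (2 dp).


G = (1615-191)/0.8 = 1780.0 C/mm
CR = 1780.0 * 334 = 594520.0 C/s


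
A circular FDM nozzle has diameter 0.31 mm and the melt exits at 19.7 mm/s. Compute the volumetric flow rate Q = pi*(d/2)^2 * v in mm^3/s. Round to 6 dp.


A = pi*(0.31/2)^2 = 0.07547676 mm^2
Q = 0.07547676 * 19.7 = 1.486892 mm^3/s


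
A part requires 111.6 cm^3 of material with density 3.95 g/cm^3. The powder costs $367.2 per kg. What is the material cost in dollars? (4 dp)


Mass = 111.6*3.95/1000 = 0.44082 kg
Cost = 0.44082 * 367.2 = 161.8691 $


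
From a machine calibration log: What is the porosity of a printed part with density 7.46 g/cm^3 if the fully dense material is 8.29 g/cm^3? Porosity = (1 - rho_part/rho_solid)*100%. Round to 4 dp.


Porosity = (1-7.46/8.29)*100 = 10.0121 %


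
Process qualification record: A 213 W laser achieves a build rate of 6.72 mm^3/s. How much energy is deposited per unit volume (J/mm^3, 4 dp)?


SE = 213 / 6.72 = 31.6964 J/mm^3


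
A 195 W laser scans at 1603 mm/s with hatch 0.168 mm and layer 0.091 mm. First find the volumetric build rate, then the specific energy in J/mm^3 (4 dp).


Build rate = 1603 * 0.168 * 0.091 = 24.506664 mm^3/s
SE = 195 / 24.506664 = 7.957 J/mm^3


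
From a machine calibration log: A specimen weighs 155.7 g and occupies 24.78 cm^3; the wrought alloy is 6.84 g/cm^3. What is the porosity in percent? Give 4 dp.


rho_part = 155.7 / 24.78 = 6.28329298 g/cm^3
Porosity = (1 - 6.28329298/6.84)*100 = 8.139 %


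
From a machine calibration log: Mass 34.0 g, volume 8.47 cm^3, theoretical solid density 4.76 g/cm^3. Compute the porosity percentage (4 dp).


rho_part = 34.0 / 8.47 = 4.01416765 g/cm^3
Porosity = (1 - 4.01416765/4.76)*100 = 15.6687 %


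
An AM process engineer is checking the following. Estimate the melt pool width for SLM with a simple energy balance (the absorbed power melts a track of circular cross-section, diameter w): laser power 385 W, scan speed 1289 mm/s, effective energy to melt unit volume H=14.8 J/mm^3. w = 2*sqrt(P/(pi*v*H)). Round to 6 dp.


w = 2*sqrt(385/(pi*1289*14.8)) = 0.160298 mm


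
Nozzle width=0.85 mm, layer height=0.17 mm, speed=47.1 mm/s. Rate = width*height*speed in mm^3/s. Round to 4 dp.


Rate = 0.85 * 0.17 * 47.1 = 6.806 mm^3/s


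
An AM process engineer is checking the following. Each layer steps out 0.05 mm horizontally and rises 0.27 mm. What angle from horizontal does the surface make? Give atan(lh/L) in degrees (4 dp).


angle = atan(0.27/0.05) = 79.5085 degrees


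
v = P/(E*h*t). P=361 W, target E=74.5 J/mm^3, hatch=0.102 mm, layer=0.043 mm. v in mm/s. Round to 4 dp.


v = 361 / (74.5*0.102*0.043) = 1104.7965 mm/s


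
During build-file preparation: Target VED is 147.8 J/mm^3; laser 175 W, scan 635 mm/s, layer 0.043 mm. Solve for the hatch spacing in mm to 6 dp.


h = 175 / (147.8*635*0.043) = 0.043363 mm


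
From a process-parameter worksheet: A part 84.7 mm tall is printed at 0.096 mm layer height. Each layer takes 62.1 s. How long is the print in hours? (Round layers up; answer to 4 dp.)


Layers = ceil(84.7/0.096) = 883
t = 883 * 62.1 / 3600 = 15.2318 hrs


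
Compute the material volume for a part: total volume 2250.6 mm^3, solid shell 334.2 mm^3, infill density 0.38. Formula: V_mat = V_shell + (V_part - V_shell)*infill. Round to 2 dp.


V_infill = (2250.6 - 334.2) * 0.38 = 728.23
V_total = 334.2 + 728.23 = 1062.43 mm^3


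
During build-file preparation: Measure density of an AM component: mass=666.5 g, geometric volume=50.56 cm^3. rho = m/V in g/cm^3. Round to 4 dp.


rho = 666.5 / 50.56 = 13.1824 g/cm^3


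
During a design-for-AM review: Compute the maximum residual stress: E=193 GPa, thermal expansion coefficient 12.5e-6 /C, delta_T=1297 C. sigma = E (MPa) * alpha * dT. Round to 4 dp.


sigma = 193*1000 * 12.5e-6 * 1297 = 3129.0125 MPa


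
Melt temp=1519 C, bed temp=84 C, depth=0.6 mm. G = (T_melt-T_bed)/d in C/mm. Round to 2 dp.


G = (1519-84)/0.6 = 2391.67 C/mm


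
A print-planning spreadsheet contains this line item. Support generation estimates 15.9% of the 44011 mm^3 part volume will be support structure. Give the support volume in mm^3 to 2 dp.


V_support = 44011 * 0.159 = 6997.75 mm^3


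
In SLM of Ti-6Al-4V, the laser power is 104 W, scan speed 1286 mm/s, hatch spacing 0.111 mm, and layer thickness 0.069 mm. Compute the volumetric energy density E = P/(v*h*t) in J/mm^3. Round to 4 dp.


E = 104 / (1286*0.111*0.069) = 10.5589 J/mm^3


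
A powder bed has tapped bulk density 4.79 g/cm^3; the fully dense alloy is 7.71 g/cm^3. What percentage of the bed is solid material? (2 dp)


Packing = (4.79/7.71)*100 = 62.13 %


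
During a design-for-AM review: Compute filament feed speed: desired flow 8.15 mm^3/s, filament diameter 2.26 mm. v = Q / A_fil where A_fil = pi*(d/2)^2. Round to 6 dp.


A = pi*(2.26/2)^2 = 4.0115
v = 8.15 / 4.0115 = 2.031659 mm/s


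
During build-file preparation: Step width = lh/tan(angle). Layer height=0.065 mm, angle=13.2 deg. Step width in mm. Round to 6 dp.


step = 0.065 / tan(13.2) = 0.277129 mm


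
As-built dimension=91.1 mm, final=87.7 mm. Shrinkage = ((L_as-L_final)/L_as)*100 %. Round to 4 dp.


Shrinkage = ((91.1-87.7)/91.1)*100 = 3.7322 %


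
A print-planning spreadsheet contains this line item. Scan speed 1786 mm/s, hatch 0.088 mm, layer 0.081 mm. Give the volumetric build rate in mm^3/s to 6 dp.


Rate = 1786 * 0.088 * 0.081 = 12.730608 mm^3/s


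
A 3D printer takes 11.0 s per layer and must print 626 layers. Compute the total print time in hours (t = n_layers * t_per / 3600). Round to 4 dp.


t = 626 * 11.0 / 3600 = 1.9128 hrs


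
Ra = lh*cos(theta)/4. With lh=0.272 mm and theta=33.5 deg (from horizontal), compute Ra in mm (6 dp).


Ra = 0.272 * cos(33.5) / 4 = 0.056704 mm


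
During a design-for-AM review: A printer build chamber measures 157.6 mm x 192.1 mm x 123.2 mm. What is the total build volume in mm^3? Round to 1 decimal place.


V = 157.6 * 192.1 * 123.2 = 3729875.1 mm^3


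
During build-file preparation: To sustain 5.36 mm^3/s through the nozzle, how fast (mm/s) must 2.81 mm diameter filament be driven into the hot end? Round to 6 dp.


A = pi*(2.81/2)^2 = 6.201582
v = 5.36 / 6.201582 = 0.864296 mm/s


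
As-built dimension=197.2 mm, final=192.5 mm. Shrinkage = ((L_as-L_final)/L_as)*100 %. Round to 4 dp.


Shrinkage = ((197.2-192.5)/197.2)*100 = 2.3834 %


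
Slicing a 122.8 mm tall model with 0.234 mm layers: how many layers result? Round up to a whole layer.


Layers = ceil(122.8/0.234) = 525


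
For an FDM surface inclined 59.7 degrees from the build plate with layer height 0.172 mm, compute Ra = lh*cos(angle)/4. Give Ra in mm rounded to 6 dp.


Ra = 0.172 * cos(59.7) / 4 = 0.021695 mm


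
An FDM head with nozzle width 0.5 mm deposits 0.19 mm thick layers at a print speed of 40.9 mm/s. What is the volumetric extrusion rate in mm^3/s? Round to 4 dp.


Rate = 0.5 * 0.19 * 40.9 = 3.8855 mm^3/s


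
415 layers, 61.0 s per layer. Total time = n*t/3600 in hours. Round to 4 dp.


t = 415 * 61.0 / 3600 = 7.0319 hrs


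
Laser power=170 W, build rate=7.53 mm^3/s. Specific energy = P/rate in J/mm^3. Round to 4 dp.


SE = 170 / 7.53 = 22.5764 J/mm^3


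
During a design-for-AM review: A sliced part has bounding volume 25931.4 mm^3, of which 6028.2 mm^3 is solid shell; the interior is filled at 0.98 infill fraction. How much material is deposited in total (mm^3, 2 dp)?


V_infill = (25931.4 - 6028.2) * 0.98 = 19505.14
V_total = 6028.2 + 19505.14 = 25533.34 mm^3


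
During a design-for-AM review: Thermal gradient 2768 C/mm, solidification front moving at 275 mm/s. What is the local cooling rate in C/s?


CR = 2768 * 275 = 761200 C/s


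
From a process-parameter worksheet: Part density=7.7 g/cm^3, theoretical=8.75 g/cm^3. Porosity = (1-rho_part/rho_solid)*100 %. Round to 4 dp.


Porosity = (1-7.7/8.75)*100 = 12.0 %


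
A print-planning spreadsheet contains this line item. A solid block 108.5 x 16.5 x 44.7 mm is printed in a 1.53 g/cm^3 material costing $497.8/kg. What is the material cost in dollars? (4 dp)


V = 108.5 * 16.5 * 44.7 = 80024.175 mm^3 = 80.024175 cm^3
Mass = 80.024175 * 1.53 / 1000 = 0.12243699 kg
Cost = 0.12243699 * 497.8 = 60.9491 $


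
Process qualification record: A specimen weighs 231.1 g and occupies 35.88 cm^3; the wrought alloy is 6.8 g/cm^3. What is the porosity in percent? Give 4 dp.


rho_part = 231.1 / 35.88 = 6.44091416 g/cm^3
Porosity = (1 - 6.44091416/6.8)*100 = 5.2807 %


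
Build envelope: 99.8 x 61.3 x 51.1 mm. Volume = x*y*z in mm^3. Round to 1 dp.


V = 99.8 * 61.3 * 51.1 = 312616.5 mm^3


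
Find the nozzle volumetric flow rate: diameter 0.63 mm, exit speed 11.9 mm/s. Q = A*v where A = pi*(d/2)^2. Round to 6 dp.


A = pi*(0.63/2)^2 = 0.31172453 mm^2
Q = 0.31172453 * 11.9 = 3.709522 mm^3/s


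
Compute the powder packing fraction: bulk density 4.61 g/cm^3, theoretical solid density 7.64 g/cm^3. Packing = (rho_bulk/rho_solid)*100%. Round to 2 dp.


Packing = (4.61/7.64)*100 = 60.34 %


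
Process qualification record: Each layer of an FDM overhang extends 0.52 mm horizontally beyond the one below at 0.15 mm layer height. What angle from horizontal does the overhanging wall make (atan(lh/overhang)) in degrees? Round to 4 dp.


angle = atan(0.15/0.52) = 16.0908 degrees


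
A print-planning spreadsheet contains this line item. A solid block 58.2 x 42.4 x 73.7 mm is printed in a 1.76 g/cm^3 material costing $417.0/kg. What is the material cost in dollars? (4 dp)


V = 58.2 * 42.4 * 73.7 = 181868.016 mm^3 = 181.868016 cm^3
Mass = 181.868016 * 1.76 / 1000 = 0.32008771 kg
Cost = 0.32008771 * 417.0 = 133.4766 $


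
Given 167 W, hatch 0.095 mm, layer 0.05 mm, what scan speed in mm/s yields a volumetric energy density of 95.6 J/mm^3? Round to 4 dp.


v = 167 / (95.6*0.095*0.05) = 367.7604 mm/s


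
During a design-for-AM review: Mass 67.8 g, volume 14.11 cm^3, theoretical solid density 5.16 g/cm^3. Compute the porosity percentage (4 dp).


rho_part = 67.8 / 14.11 = 4.80510276 g/cm^3
Porosity = (1 - 4.80510276/5.16)*100 = 6.8779 %


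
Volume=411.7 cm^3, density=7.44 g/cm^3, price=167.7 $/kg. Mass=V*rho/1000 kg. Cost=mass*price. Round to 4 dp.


Mass = 411.7*7.44/1000 = 3.063048 kg
Cost = 3.063048 * 167.7 = 513.6731 $


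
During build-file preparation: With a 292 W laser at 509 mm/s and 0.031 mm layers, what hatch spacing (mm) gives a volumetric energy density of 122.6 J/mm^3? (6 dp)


h = 292 / (122.6*509*0.031) = 0.150943 mm


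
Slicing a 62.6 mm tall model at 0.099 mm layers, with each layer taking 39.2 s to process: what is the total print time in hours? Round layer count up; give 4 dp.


Layers = ceil(62.6/0.099) = 633
t = 633 * 39.2 / 3600 = 6.8927 hrs


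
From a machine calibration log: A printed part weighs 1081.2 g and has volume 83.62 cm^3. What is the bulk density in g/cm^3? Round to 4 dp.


rho = 1081.2 / 83.62 = 12.9299 g/cm^3


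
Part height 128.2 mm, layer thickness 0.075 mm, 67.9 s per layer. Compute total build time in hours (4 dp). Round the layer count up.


Layers = ceil(128.2/0.075) = 1710
t = 1710 * 67.9 / 3600 = 32.2525 hrs


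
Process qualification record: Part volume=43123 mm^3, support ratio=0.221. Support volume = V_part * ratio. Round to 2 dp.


V_support = 43123 * 0.221 = 9530.18 mm^3


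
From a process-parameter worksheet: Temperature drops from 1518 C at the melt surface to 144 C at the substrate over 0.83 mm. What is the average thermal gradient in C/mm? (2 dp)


G = (1518-144)/0.83 = 1655.42 C/mm


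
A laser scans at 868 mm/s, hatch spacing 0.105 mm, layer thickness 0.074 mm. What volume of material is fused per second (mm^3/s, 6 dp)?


Rate = 868 * 0.105 * 0.074 = 6.74436 mm^3/s


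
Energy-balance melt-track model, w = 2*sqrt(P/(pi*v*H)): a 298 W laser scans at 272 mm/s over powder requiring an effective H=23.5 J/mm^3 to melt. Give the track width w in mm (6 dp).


w = 2*sqrt(298/(pi*272*23.5)) = 0.243638 mm


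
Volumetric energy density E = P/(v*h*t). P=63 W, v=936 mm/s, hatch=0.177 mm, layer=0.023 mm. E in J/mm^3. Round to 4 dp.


E = 63 / (936*0.177*0.023) = 16.5335 J/mm^3


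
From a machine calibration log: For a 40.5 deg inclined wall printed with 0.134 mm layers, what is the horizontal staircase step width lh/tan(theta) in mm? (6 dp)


step = 0.134 / tan(40.5) = 0.156894 mm


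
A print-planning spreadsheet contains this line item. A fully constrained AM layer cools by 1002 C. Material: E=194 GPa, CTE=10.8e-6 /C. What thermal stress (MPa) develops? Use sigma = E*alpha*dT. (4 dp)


sigma = 194*1000 * 10.8e-6 * 1002 = 2099.3904 MPa


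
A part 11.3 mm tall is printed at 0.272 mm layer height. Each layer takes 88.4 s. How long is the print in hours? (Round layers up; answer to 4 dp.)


Layers = ceil(11.3/0.272) = 42
t = 42 * 88.4 / 3600 = 1.0313 hrs


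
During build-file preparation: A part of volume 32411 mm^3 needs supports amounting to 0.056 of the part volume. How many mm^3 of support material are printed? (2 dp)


V_support = 32411 * 0.056 = 1815.02 mm^3


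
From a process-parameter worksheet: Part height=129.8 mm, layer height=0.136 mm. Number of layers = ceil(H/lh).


Layers = ceil(129.8/0.136) = 955


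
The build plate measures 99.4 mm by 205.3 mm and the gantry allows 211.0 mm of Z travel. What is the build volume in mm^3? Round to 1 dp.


V = 99.4 * 205.3 * 211.0 = 4305839.0 mm^3


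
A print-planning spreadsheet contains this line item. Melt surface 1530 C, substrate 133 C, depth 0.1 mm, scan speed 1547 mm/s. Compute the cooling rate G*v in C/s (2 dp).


G = (1530-133)/0.1 = 13970.0 C/mm
CR = 13970.0 * 1547 = 21611590.0 C/s


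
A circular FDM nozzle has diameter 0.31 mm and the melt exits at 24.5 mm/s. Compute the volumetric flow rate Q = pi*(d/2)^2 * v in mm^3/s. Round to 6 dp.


A = pi*(0.31/2)^2 = 0.07547676 mm^2
Q = 0.07547676 * 24.5 = 1.849181 mm^3/s


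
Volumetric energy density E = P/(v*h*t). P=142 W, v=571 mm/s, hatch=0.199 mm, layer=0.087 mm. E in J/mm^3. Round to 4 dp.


E = 142 / (571*0.199*0.087) = 14.3641 J/mm^3


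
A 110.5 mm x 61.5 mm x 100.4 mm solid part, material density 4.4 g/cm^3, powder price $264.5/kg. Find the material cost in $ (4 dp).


V = 110.5 * 61.5 * 100.4 = 682293.3 mm^3 = 682.2933 cm^3
Mass = 682.2933 * 4.4 / 1000 = 3.00209052 kg
Cost = 3.00209052 * 264.5 = 794.0529 $


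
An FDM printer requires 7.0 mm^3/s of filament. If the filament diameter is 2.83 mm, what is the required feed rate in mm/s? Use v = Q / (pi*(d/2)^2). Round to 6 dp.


A = pi*(2.83/2)^2 = 6.290175
v = 7.0 / 6.290175 = 1.112847 mm/s


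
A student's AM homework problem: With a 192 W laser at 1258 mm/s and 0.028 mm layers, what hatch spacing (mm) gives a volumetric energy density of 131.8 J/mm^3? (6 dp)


h = 192 / (131.8*1258*0.028) = 0.041357 mm


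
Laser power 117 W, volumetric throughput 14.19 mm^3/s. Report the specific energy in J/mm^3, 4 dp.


SE = 117 / 14.19 = 8.2452 J/mm^3


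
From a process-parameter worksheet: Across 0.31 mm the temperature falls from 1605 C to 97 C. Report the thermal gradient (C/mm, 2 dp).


G = (1605-97)/0.31 = 4864.52 C/mm


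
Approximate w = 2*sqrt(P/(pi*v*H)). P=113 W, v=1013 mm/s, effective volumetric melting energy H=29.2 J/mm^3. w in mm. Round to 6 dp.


w = 2*sqrt(113/(pi*1013*29.2)) = 0.069743 mm


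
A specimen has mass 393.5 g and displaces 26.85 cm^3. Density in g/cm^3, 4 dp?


rho = 393.5 / 26.85 = 14.6555 g/cm^3


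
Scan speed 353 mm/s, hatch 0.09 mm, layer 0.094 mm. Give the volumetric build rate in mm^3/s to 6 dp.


Rate = 353 * 0.09 * 0.094 = 2.98638 mm^3/s


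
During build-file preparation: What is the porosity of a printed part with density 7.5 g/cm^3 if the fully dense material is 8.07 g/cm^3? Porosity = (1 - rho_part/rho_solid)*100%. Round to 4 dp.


Porosity = (1-7.5/8.07)*100 = 7.0632 %


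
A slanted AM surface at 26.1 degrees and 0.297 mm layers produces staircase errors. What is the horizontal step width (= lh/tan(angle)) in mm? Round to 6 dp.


step = 0.297 / tan(26.1) = 0.606252 mm


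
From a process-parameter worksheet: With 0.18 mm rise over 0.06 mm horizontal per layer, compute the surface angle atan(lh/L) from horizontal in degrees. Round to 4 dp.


angle = atan(0.18/0.06) = 71.5651 degrees


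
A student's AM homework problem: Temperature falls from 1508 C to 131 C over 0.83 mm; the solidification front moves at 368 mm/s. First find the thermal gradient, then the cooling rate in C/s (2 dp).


G = (1508-131)/0.83 = 1659.03614458 C/mm
CR = 1659.03614458 * 368 = 610525.3 C/s


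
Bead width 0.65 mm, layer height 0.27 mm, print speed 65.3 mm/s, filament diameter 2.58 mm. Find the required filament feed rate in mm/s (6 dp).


Q = 0.65 * 0.27 * 65.3 = 11.46015 mm^3/s
A_fil = pi*(2.58/2)^2 = 5.22792433 mm^2
v_feed = 11.46015 / 5.22792433 = 2.192103 mm/s


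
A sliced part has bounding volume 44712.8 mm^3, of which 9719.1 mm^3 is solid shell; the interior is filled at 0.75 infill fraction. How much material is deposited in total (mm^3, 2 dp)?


V_infill = (44712.8 - 9719.1) * 0.75 = 26245.28
V_total = 9719.1 + 26245.28 = 35964.38 mm^3


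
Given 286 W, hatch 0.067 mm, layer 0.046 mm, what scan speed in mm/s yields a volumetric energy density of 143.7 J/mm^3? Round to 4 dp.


v = 286 / (143.7*0.067*0.046) = 645.7682 mm/s


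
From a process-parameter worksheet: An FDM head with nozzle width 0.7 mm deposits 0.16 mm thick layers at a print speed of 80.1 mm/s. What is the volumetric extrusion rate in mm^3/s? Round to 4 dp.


Rate = 0.7 * 0.16 * 80.1 = 8.9712 mm^3/s


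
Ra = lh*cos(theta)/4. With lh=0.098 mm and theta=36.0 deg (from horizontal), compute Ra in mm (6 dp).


Ra = 0.098 * cos(36.0) / 4 = 0.019821 mm


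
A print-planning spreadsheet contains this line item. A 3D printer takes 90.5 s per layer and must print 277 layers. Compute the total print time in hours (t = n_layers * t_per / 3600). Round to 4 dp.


t = 277 * 90.5 / 3600 = 6.9635 hrs


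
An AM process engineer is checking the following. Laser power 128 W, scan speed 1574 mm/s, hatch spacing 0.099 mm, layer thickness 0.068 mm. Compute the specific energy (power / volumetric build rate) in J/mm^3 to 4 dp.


Build rate = 1574 * 0.099 * 0.068 = 10.596168 mm^3/s
SE = 128 / 10.596168 = 12.0798 J/mm^3


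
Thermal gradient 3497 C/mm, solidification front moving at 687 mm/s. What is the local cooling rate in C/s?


CR = 3497 * 687 = 2402439 C/s


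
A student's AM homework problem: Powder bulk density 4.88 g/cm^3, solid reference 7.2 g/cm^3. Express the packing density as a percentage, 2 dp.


Packing = (4.88/7.2)*100 = 67.78 %


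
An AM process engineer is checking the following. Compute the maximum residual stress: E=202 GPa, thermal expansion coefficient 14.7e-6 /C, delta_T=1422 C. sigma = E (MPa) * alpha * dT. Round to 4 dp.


sigma = 202*1000 * 14.7e-6 * 1422 = 4222.4868 MPa


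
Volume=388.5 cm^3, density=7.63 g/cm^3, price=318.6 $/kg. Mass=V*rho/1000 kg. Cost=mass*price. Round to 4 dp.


Mass = 388.5*7.63/1000 = 2.964255 kg
Cost = 2.964255 * 318.6 = 944.4116 $


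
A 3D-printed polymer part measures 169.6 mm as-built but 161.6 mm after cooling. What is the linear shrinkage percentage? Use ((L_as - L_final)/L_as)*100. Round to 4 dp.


Shrinkage = ((169.6-161.6)/169.6)*100 = 4.717 %


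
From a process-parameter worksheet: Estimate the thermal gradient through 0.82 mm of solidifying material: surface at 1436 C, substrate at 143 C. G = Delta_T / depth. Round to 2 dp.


G = (1436-143)/0.82 = 1576.83 C/mm


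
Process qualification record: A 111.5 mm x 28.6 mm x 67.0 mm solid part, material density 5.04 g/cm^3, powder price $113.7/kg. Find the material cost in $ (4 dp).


V = 111.5 * 28.6 * 67.0 = 213656.3 mm^3 = 213.6563 cm^3
Mass = 213.6563 * 5.04 / 1000 = 1.07682775 kg
Cost = 1.07682775 * 113.7 = 122.4353 $


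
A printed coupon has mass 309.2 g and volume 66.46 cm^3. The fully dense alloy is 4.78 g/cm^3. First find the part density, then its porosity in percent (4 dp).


rho_part = 309.2 / 66.46 = 4.65242251 g/cm^3
Porosity = (1 - 4.65242251/4.78)*100 = 2.669 %


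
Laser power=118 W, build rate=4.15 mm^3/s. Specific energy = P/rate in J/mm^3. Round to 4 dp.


SE = 118 / 4.15 = 28.4337 J/mm^3


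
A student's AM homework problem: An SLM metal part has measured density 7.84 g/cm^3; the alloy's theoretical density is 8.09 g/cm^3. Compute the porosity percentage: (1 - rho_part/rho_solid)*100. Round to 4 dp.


Porosity = (1-7.84/8.09)*100 = 3.0902 %


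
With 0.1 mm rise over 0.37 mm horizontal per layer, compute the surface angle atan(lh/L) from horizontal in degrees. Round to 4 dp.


angle = atan(0.1/0.37) = 15.124 degrees


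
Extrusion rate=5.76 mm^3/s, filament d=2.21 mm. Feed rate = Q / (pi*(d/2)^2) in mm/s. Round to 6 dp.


A = pi*(2.21/2)^2 = 3.835963
v = 5.76 / 3.835963 = 1.501579 mm/s


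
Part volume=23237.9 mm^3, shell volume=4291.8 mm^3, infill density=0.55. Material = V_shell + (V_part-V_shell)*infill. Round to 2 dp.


V_infill = (23237.9 - 4291.8) * 0.55 = 10420.36
V_total = 4291.8 + 10420.36 = 14712.16 mm^3


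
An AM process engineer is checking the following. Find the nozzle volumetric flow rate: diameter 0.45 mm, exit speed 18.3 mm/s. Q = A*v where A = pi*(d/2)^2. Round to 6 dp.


A = pi*(0.45/2)^2 = 0.15904313 mm^2
Q = 0.15904313 * 18.3 = 2.910489 mm^3/s


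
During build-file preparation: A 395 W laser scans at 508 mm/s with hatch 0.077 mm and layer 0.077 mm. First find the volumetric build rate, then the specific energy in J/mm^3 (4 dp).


Build rate = 508 * 0.077 * 0.077 = 3.011932 mm^3/s
SE = 395 / 3.011932 = 131.1451 J/mm^3


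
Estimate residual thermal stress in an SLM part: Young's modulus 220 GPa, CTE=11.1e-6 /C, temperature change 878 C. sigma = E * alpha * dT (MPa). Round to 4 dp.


sigma = 220*1000 * 11.1e-6 * 878 = 2144.076 MPa


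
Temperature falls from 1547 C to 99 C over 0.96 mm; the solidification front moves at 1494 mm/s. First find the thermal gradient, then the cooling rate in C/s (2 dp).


G = (1547-99)/0.96 = 1508.33333333 C/mm
CR = 1508.33333333 * 1494 = 2253450.0 C/s


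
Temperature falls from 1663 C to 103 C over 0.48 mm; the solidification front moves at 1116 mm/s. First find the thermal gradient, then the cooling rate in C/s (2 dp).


G = (1663-103)/0.48 = 3250.0 C/mm
CR = 3250.0 * 1116 = 3627000.0 C/s


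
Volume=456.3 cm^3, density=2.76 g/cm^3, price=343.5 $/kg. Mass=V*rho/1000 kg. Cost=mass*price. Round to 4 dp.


Mass = 456.3*2.76/1000 = 1.259388 kg
Cost = 1.259388 * 343.5 = 432.5998 $


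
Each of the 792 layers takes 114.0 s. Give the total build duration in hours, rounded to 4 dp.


t = 792 * 114.0 / 3600 = 25.08 hrs


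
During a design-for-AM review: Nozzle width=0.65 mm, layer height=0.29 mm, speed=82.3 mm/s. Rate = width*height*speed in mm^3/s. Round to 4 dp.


Rate = 0.65 * 0.29 * 82.3 = 15.5136 mm^3/s


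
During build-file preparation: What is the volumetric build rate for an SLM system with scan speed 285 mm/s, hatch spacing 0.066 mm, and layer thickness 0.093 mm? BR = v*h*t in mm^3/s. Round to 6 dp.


Rate = 285 * 0.066 * 0.093 = 1.74933 mm^3/s


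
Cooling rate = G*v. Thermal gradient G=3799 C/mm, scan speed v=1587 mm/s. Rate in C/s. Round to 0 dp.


CR = 3799 * 1587 = 6029013 C/s


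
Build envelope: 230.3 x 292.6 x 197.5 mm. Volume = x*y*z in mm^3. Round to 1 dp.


V = 230.3 * 292.6 * 197.5 = 13308691.6 mm^3


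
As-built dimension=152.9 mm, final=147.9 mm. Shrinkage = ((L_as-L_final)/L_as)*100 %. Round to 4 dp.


Shrinkage = ((152.9-147.9)/152.9)*100 = 3.2701 %


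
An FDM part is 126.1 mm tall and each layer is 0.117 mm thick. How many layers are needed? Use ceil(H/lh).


Layers = ceil(126.1/0.117) = 1078


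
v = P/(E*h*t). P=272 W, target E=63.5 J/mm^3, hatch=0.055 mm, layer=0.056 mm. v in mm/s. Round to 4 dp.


v = 272 / (63.5*0.055*0.056) = 1390.7352 mm/s


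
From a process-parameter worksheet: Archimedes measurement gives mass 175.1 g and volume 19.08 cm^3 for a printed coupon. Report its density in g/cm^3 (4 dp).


rho = 175.1 / 19.08 = 9.1771 g/cm^3


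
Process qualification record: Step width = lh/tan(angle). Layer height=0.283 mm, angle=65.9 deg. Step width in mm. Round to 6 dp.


step = 0.283 / tan(65.9) = 0.126592 mm


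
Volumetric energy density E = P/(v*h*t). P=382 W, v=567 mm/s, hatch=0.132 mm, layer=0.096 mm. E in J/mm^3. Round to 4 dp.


E = 382 / (567*0.132*0.096) = 53.1661 J/mm^3


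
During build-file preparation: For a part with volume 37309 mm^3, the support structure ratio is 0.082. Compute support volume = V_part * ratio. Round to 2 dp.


V_support = 37309 * 0.082 = 3059.34 mm^3


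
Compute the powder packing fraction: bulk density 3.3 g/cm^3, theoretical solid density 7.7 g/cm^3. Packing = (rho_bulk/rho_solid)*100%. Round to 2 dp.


Packing = (3.3/7.7)*100 = 42.86 %


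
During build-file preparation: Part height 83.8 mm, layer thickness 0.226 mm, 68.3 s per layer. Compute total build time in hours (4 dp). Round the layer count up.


Layers = ceil(83.8/0.226) = 371
t = 371 * 68.3 / 3600 = 7.0387 hrs


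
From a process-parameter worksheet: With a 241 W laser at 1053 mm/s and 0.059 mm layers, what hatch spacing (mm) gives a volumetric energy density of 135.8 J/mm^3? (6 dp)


h = 241 / (135.8*1053*0.059) = 0.028565 mm


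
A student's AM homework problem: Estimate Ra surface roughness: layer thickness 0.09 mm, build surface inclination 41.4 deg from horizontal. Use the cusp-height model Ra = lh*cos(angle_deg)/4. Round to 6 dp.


Ra = 0.09 * cos(41.4) / 4 = 0.016877 mm


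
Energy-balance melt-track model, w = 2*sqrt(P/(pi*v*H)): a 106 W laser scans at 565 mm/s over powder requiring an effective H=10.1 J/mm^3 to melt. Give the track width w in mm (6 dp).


w = 2*sqrt(106/(pi*565*10.1)) = 0.153788 mm


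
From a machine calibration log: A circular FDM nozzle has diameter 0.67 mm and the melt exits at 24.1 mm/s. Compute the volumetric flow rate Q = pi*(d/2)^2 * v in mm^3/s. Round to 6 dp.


A = pi*(0.67/2)^2 = 0.35256524 mm^2
Q = 0.35256524 * 24.1 = 8.496822 mm^3/s


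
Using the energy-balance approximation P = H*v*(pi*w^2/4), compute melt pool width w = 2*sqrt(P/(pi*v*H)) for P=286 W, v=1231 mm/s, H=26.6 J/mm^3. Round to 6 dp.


w = 2*sqrt(286/(pi*1231*26.6)) = 0.105455 mm


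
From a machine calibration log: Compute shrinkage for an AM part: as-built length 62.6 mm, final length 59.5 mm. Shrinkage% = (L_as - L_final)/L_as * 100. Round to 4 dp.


Shrinkage = ((62.6-59.5)/62.6)*100 = 4.9521 %


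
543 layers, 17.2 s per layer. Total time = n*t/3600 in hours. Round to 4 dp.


t = 543 * 17.2 / 3600 = 2.5943 hrs


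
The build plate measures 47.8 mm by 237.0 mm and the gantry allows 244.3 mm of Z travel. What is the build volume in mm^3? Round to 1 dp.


V = 47.8 * 237.0 * 244.3 = 2767577.0 mm^3


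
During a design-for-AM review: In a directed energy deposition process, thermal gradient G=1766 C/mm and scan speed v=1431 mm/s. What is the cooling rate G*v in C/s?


CR = 1766 * 1431 = 2527146 C/s


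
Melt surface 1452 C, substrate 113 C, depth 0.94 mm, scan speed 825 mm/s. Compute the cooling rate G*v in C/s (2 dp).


G = (1452-113)/0.94 = 1424.46808511 C/mm
CR = 1424.46808511 * 825 = 1175186.17 C/s
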